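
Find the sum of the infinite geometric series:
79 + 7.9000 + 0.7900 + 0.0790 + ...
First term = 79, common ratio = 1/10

For |r| < 1, S = a / (1 - r)
S = 79 / (1 - (1/10))
S = 79 / (9/10)
S = 790/9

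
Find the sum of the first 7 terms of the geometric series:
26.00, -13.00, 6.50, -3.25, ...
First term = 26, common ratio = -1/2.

Sₙ = a(1 - rⁿ) / (1 - r)
S_7 = 26(1 - (-1/2)^7) / (1 - (-1/2))
S_7 = 26(1 - (-1/128)) / (3/2)
S_7 = 559/32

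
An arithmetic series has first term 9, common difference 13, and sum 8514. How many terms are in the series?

Using S = n/2 × [2a + (n-1)d]
8514 = n/2 × [2(9) + (n-1)(13)]
8514 = n/2 × [18 + 13n - 13]
17028 = n × [5 + 13n]
13n² + (5)n - 17028 = 0
Discriminant: Δ = (5)² - 4(13)(-17028) = 25 + 885456 = 885481
√Δ = 941
n = [-(5) + √Δ] / (2·13) = (-5 + 941) / 26 = 936 / 26 = 36
(The negative root is discarded since n must be a positive integer.)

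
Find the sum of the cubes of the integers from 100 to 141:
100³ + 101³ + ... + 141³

Use ∑_{k=1}^{n} k³ = [n(n+1)/2]², then subtract the first 99 terms.
∑_{k=1}^{141} k³ = [141×142/2]² = 10011² = 100220121
∑_{k=1}^{99} k³ = [99×100/2]² = 4950² = 24502500
∑_{k=100}^{141} k³ = 100220121 - 24502500 = 75717621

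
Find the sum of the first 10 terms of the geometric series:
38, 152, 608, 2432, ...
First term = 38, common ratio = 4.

Sₙ = a(1 - rⁿ) / (1 - r)
S_10 = 38(1 - 4^10) / (1 - 4)
S_10 = 38(1 - 1048576) / (-3)
S_10 = 13281950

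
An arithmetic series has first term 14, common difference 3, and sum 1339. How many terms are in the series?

Using S = n/2 × [2a + (n-1)d]
1339 = n/2 × [2(14) + (n-1)(3)]
1339 = n/2 × [28 + 3n - 3]
2678 = n × [25 + 3n]
3n² + (25)n - 2678 = 0
Discriminant: Δ = (25)² - 4(3)(-2678) = 625 + 32136 = 32761
√Δ = 181
n = [-(25) + √Δ] / (2·3) = (-25 + 181) / 6 = 156 / 6 = 26
(The negative root is discarded since n must be a positive integer.)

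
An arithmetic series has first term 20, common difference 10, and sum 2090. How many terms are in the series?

Using S = n/2 × [2a + (n-1)d]
2090 = n/2 × [2(20) + (n-1)(10)]
2090 = n/2 × [40 + 10n - 10]
4180 = n × [30 + 10n]
10n² + (30)n - 4180 = 0
Discriminant: Δ = (30)² - 4(10)(-4180) = 900 + 167200 = 168100
√Δ = 410
n = [-(30) + √Δ] / (2·10) = (-30 + 410) / 20 = 380 / 20 = 19
(The negative root is discarded since n must be a positive integer.)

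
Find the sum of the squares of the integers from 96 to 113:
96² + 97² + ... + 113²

Use ∑_{k=1}^{n} k² = n(n+1)(2n+1)/6, then subtract the first 95 terms.
∑_{k=1}^{113} k² = 113×114×227/6 = 487369
∑_{k=1}^{95} k² = 95×96×191/6 = 290320
∑_{k=96}^{113} k² = 487369 - 290320 = 197049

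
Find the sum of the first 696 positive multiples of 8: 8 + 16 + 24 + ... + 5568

Factor out 8: = 8(1 + 2 + ... + 696) = 8 × n(n+1)/2
= 8 × 696×697/2
= 8 × 242556
= 1940448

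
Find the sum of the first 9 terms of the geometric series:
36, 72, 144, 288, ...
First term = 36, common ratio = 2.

Sₙ = a(1 - rⁿ) / (1 - r)
S_9 = 36(1 - 2^9) / (1 - 2)
S_9 = 36(1 - 512) / (-1)
S_9 = 18396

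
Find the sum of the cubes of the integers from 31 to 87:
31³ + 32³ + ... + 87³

Use ∑_{k=1}^{n} k³ = [n(n+1)/2]², then subtract the first 30 terms.
∑_{k=1}^{87} k³ = [87×88/2]² = 3828² = 14653584
∑_{k=1}^{30} k³ = [30×31/2]² = 465² = 216225
∑_{k=31}^{87} k³ = 14653584 - 216225 = 14437359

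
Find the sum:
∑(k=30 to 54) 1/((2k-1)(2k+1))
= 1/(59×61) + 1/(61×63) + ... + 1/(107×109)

Partial fractions: 1/((2k-1)(2k+1)) = (1/2)[1/(2k-1) - 1/(2k+1)]
The series telescopes:
= (1/2)[1/59 - 1/109]
= 25/6431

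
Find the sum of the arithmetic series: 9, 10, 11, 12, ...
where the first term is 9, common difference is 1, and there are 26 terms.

Sₙ = n/2 × (first + last)
Last term = a + (n-1)d = 9 + (26-1)×1 = 34
S_26 = 26/2 × (9 + 34)
S_26 = 26/2 × 43 = 559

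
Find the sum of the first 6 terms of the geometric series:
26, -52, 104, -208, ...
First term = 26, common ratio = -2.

Sₙ = a(1 - rⁿ) / (1 - r)
S_6 = 26(1 - (-2)^6) / (1 - (-2))
S_6 = 26(1 - 64) / (3)
S_6 = -546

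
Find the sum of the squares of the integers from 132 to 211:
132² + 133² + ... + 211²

Use ∑_{k=1}^{n} k² = n(n+1)(2n+1)/6, then subtract the first 131 terms.
∑_{k=1}^{211} k² = 211×212×423/6 = 3153606
∑_{k=1}^{131} k² = 131×132×263/6 = 757966
∑_{k=132}^{211} k² = 3153606 - 757966 = 2395640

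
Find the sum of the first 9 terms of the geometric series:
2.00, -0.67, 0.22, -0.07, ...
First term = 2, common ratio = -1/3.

Sₙ = a(1 - rⁿ) / (1 - r)
S_9 = 2(1 - (-1/3)^9) / (1 - (-1/3))
S_9 = 2(1 - (-1/19683)) / (4/3)
S_9 = 9842/6561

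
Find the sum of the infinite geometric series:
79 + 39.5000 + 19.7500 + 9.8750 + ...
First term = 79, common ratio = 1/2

For |r| < 1, S = a / (1 - r)
S = 79 / (1 - (1/2))
S = 79 / (1/2)
S = 158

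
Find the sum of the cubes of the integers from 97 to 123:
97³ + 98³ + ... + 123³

Use ∑_{k=1}^{n} k³ = [n(n+1)/2]², then subtract the first 96 terms.
∑_{k=1}^{123} k³ = [123×124/2]² = 7626² = 58155876
∑_{k=1}^{96} k³ = [96×97/2]² = 4656² = 21678336
∑_{k=97}^{123} k³ = 58155876 - 21678336 = 36477540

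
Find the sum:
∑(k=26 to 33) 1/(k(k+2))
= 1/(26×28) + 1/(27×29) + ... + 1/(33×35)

Partial fractions: 1/(k(k+2)) = (1/2)[1/k - 1/(k+2)]
Telescoping leaves the first two and last two terms:
= (1/2)[1/26 + 1/27 - 1/34 - 1/35]
= 1829/208845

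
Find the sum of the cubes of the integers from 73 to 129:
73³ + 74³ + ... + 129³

Use ∑_{k=1}^{n} k³ = [n(n+1)/2]², then subtract the first 72 terms.
∑_{k=1}^{129} k³ = [129×130/2]² = 8385² = 70308225
∑_{k=1}^{72} k³ = [72×73/2]² = 2628² = 6906384
∑_{k=73}^{129} k³ = 70308225 - 6906384 = 63401841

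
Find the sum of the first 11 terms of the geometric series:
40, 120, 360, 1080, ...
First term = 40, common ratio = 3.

Sₙ = a(1 - rⁿ) / (1 - r)
S_11 = 40(1 - 3^11) / (1 - 3)
S_11 = 40(1 - 177147) / (-2)
S_11 = 3542920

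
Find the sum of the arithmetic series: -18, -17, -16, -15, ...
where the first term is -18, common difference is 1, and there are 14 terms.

Sₙ = n/2 × (first + last)
Last term = a + (n-1)d = -18 + (14-1)×1 = -5
S_14 = 14/2 × (-18 + (-5))
S_14 = 14/2 × (-23) = -161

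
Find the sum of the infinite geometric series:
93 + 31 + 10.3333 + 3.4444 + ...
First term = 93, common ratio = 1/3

For |r| < 1, S = a / (1 - r)
S = 93 / (1 - (1/3))
S = 93 / (2/3)
S = 279/2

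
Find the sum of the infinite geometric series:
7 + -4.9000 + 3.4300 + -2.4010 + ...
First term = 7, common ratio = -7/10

For |r| < 1, S = a / (1 - r)
S = 7 / (1 - (-7/10))
S = 7 / (17/10)
S = 70/17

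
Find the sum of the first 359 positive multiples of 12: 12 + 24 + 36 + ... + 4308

Factor out 12: = 12(1 + 2 + ... + 359) = 12 × n(n+1)/2
= 12 × 359×360/2
= 12 × 64620
= 775440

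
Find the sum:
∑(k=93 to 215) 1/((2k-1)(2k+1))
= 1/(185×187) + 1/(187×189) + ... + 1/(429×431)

Partial fractions: 1/((2k-1)(2k+1)) = (1/2)[1/(2k-1) - 1/(2k+1)]
The series telescopes:
= (1/2)[1/185 - 1/431]
= 123/79735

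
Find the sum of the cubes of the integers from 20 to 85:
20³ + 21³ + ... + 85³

Use ∑_{k=1}^{n} k³ = [n(n+1)/2]², then subtract the first 19 terms.
∑_{k=1}^{85} k³ = [85×86/2]² = 3655² = 13359025
∑_{k=1}^{19} k³ = [19×20/2]² = 190² = 36100
∑_{k=20}^{85} k³ = 13359025 - 36100 = 13322925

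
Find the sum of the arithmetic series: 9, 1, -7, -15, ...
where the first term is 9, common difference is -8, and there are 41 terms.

Sₙ = n/2 × (first + last)
Last term = a + (n-1)d = 9 + (41-1)×(-8) = -311
S_41 = 41/2 × (9 + (-311))
S_41 = 41/2 × (-302) = -6191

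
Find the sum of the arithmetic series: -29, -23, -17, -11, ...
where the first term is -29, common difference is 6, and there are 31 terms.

Sₙ = n/2 × (first + last)
Last term = a + (n-1)d = -29 + (31-1)×6 = 151
S_31 = 31/2 × (-29 + 151)
S_31 = 31/2 × 122 = 1891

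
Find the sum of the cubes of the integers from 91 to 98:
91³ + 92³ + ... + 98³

Use ∑_{k=1}^{n} k³ = [n(n+1)/2]², then subtract the first 90 terms.
∑_{k=1}^{98} k³ = [98×99/2]² = 4851² = 23532201
∑_{k=1}^{90} k³ = [90×91/2]² = 4095² = 16769025
∑_{k=91}^{98} k³ = 23532201 - 16769025 = 6763176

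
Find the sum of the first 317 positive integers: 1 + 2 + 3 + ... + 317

Formula: ∑k = n(n+1)/2
= 317×318/2
= 100806/2
= 50403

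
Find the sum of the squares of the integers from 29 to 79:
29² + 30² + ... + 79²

Use ∑_{k=1}^{n} k² = n(n+1)(2n+1)/6, then subtract the first 28 terms.
∑_{k=1}^{79} k² = 79×80×159/6 = 167480
∑_{k=1}^{28} k² = 28×29×57/6 = 7714
∑_{k=29}^{79} k² = 167480 - 7714 = 159766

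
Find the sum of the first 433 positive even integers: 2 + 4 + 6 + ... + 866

Sum of first n even numbers = n(n+1)
= 433×434
= 187922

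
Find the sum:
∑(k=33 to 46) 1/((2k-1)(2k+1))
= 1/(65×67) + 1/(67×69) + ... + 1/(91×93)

Partial fractions: 1/((2k-1)(2k+1)) = (1/2)[1/(2k-1) - 1/(2k+1)]
The series telescopes:
= (1/2)[1/65 - 1/93]
= 14/6045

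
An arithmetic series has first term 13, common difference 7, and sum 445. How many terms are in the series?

Using S = n/2 × [2a + (n-1)d]
445 = n/2 × [2(13) + (n-1)(7)]
445 = n/2 × [26 + 7n - 7]
890 = n × [19 + 7n]
7n² + (19)n - 890 = 0
Discriminant: Δ = (19)² - 4(7)(-890) = 361 + 24920 = 25281
√Δ = 159
n = [-(19) + √Δ] / (2·7) = (-19 + 159) / 14 = 140 / 14 = 10
(The negative root is discarded since n must be a positive integer.)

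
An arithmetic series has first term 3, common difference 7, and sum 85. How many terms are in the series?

Using S = n/2 × [2a + (n-1)d]
85 = n/2 × [2(3) + (n-1)(7)]
85 = n/2 × [6 + 7n - 7]
170 = n × [-1 + 7n]
7n² + (-1)n - 170 = 0
Discriminant: Δ = (-1)² - 4(7)(-170) = 1 + 4760 = 4761
√Δ = 69
n = [-(-1) + √Δ] / (2·7) = (1 + 69) / 14 = 70 / 14 = 5
(The negative root is discarded since n must be a positive integer.)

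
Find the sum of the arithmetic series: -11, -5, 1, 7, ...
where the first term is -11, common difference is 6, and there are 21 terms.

Sₙ = n/2 × (first + last)
Last term = a + (n-1)d = -11 + (21-1)×6 = 109
S_21 = 21/2 × (-11 + 109)
S_21 = 21/2 × 98 = 1029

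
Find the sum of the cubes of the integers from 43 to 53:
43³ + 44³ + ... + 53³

Use ∑_{k=1}^{n} k³ = [n(n+1)/2]², then subtract the first 42 terms.
∑_{k=1}^{53} k³ = [53×54/2]² = 1431² = 2047761
∑_{k=1}^{42} k³ = [42×43/2]² = 903² = 815409
∑_{k=43}^{53} k³ = 2047761 - 815409 = 1232352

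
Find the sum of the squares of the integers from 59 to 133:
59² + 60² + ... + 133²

Use ∑_{k=1}^{n} k² = n(n+1)(2n+1)/6, then subtract the first 58 terms.
∑_{k=1}^{133} k² = 133×134×267/6 = 793079
∑_{k=1}^{58} k² = 58×59×117/6 = 66729
∑_{k=59}^{133} k² = 793079 - 66729 = 726350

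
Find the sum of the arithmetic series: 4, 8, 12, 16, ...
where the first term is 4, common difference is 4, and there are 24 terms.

Sₙ = n/2 × (first + last)
Last term = a + (n-1)d = 4 + (24-1)×4 = 96
S_24 = 24/2 × (4 + 96)
S_24 = 24/2 × 100 = 1200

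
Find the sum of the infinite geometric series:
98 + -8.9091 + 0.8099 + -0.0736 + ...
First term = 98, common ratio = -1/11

For |r| < 1, S = a / (1 - r)
S = 98 / (1 - (-1/11))
S = 98 / (12/11)
S = 539/6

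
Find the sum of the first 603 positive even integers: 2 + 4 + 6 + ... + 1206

Sum of first n even numbers = n(n+1)
= 603×604
= 364212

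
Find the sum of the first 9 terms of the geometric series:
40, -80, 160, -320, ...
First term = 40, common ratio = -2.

Sₙ = a(1 - rⁿ) / (1 - r)
S_9 = 40(1 - (-2)^9) / (1 - (-2))
S_9 = 40(1 - (-512)) / (3)
S_9 = 6840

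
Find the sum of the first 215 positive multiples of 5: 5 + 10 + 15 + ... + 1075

Factor out 5: = 5(1 + 2 + ... + 215) = 5 × n(n+1)/2
= 5 × 215×216/2
= 5 × 23220
= 116100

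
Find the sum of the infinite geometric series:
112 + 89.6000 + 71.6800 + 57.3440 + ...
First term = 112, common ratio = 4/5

For |r| < 1, S = a / (1 - r)
S = 112 / (1 - (4/5))
S = 112 / (1/5)
S = 560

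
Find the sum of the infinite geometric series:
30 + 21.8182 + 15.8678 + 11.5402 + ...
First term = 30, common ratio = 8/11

For |r| < 1, S = a / (1 - r)
S = 30 / (1 - (8/11))
S = 30 / (3/11)
S = 110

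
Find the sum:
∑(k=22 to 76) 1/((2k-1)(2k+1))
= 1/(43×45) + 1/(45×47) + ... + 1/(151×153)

Partial fractions: 1/((2k-1)(2k+1)) = (1/2)[1/(2k-1) - 1/(2k+1)]
The series telescopes:
= (1/2)[1/43 - 1/153]
= 55/6579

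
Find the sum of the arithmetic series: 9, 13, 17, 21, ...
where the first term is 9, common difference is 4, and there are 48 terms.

Sₙ = n/2 × (first + last)
Last term = a + (n-1)d = 9 + (48-1)×4 = 197
S_48 = 48/2 × (9 + 197)
S_48 = 48/2 × 206 = 4944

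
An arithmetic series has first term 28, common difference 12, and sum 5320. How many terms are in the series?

Using S = n/2 × [2a + (n-1)d]
5320 = n/2 × [2(28) + (n-1)(12)]
5320 = n/2 × [56 + 12n - 12]
10640 = n × [44 + 12n]
12n² + (44)n - 10640 = 0
Discriminant: Δ = (44)² - 4(12)(-10640) = 1936 + 510720 = 512656
√Δ = 716
n = [-(44) + √Δ] / (2·12) = (-44 + 716) / 24 = 672 / 24 = 28
(The negative root is discarded since n must be a positive integer.)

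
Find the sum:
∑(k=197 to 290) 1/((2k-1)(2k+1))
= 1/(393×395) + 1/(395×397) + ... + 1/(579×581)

Partial fractions: 1/((2k-1)(2k+1)) = (1/2)[1/(2k-1) - 1/(2k+1)]
The series telescopes:
= (1/2)[1/393 - 1/581]
= 94/228333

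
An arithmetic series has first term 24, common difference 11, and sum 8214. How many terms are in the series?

Using S = n/2 × [2a + (n-1)d]
8214 = n/2 × [2(24) + (n-1)(11)]
8214 = n/2 × [48 + 11n - 11]
16428 = n × [37 + 11n]
11n² + (37)n - 16428 = 0
Discriminant: Δ = (37)² - 4(11)(-16428) = 1369 + 722832 = 724201
√Δ = 851
n = [-(37) + √Δ] / (2·11) = (-37 + 851) / 22 = 814 / 22 = 37
(The negative root is discarded since n must be a positive integer.)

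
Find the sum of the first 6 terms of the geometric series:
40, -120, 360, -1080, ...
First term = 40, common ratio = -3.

Sₙ = a(1 - rⁿ) / (1 - r)
S_6 = 40(1 - (-3)^6) / (1 - (-3))
S_6 = 40(1 - 729) / (4)
S_6 = -7280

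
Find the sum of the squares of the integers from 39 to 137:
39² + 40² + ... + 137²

Use ∑_{k=1}^{n} k² = n(n+1)(2n+1)/6, then subtract the first 38 terms.
∑_{k=1}^{137} k² = 137×138×275/6 = 866525
∑_{k=1}^{38} k² = 38×39×77/6 = 19019
∑_{k=39}^{137} k² = 866525 - 19019 = 847506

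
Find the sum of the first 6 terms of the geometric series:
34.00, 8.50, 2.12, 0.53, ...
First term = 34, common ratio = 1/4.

Sₙ = a(1 - rⁿ) / (1 - r)
S_6 = 34(1 - (1/4)^6) / (1 - (1/4))
S_6 = 34(1 - (1/4096)) / (3/4)
S_6 = 23205/512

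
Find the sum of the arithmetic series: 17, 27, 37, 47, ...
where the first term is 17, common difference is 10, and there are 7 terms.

Sₙ = n/2 × (first + last)
Last term = a + (n-1)d = 17 + (7-1)×10 = 77
S_7 = 7/2 × (17 + 77)
S_7 = 7/2 × 94 = 329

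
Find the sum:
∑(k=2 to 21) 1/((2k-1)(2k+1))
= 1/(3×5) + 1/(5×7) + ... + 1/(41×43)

Partial fractions: 1/((2k-1)(2k+1)) = (1/2)[1/(2k-1) - 1/(2k+1)]
The series telescopes:
= (1/2)[1/3 - 1/43]
= 20/129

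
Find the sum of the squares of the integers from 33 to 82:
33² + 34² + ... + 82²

Use ∑_{k=1}^{n} k² = n(n+1)(2n+1)/6, then subtract the first 32 terms.
∑_{k=1}^{82} k² = 82×83×165/6 = 187165
∑_{k=1}^{32} k² = 32×33×65/6 = 11440
∑_{k=33}^{82} k² = 187165 - 11440 = 175725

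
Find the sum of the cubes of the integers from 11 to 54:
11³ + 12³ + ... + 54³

Use ∑_{k=1}^{n} k³ = [n(n+1)/2]², then subtract the first 10 terms.
∑_{k=1}^{54} k³ = [54×55/2]² = 1485² = 2205225
∑_{k=1}^{10} k³ = [10×11/2]² = 55² = 3025
∑_{k=11}^{54} k³ = 2205225 - 3025 = 2202200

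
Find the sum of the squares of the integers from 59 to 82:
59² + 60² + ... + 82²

Use ∑_{k=1}^{n} k² = n(n+1)(2n+1)/6, then subtract the first 58 terms.
∑_{k=1}^{82} k² = 82×83×165/6 = 187165
∑_{k=1}^{58} k² = 58×59×117/6 = 66729
∑_{k=59}^{82} k² = 187165 - 66729 = 120436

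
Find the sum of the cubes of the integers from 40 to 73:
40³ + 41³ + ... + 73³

Use ∑_{k=1}^{n} k³ = [n(n+1)/2]², then subtract the first 39 terms.
∑_{k=1}^{73} k³ = [73×74/2]² = 2701² = 7295401
∑_{k=1}^{39} k³ = [39×40/2]² = 780² = 608400
∑_{k=40}^{73} k³ = 7295401 - 608400 = 6687001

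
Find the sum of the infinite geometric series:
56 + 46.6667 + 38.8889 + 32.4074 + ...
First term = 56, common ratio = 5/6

For |r| < 1, S = a / (1 - r)
S = 56 / (1 - (5/6))
S = 56 / (1/6)
S = 336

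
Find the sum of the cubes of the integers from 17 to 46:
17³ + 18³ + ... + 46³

Use ∑_{k=1}^{n} k³ = [n(n+1)/2]², then subtract the first 16 terms.
∑_{k=1}^{46} k³ = [46×47/2]² = 1081² = 1168561
∑_{k=1}^{16} k³ = [16×17/2]² = 136² = 18496
∑_{k=17}^{46} k³ = 1168561 - 18496 = 1150065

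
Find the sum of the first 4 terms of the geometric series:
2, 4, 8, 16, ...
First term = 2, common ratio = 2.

Sₙ = a(1 - rⁿ) / (1 - r)
S_4 = 2(1 - 2^4) / (1 - 2)
S_4 = 2(1 - 16) / (-1)
S_4 = 30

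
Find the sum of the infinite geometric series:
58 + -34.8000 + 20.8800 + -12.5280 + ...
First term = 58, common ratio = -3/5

For |r| < 1, S = a / (1 - r)
S = 58 / (1 - (-3/5))
S = 58 / (8/5)
S = 145/4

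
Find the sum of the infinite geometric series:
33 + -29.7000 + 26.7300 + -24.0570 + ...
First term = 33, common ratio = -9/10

For |r| < 1, S = a / (1 - r)
S = 33 / (1 - (-9/10))
S = 33 / (19/10)
S = 330/19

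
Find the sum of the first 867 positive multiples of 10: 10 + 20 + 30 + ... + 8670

Factor out 10: = 10(1 + 2 + ... + 867) = 10 × n(n+1)/2
= 10 × 867×868/2
= 10 × 376278
= 3762780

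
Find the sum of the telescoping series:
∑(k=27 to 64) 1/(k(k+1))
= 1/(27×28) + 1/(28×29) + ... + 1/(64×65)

Partial fractions: 1/(k(k+1)) = 1/k - 1/(k+1)
The series telescopes:
= (1/27 - 1/28) + (1/28 - 1/29) + ... + (1/64 - 1/65)
= 1/27 - 1/65
= 38/1755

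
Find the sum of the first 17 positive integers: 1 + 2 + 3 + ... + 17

Formula: ∑k = n(n+1)/2
= 17×18/2
= 306/2
= 153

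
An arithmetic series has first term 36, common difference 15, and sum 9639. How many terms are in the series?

Using S = n/2 × [2a + (n-1)d]
9639 = n/2 × [2(36) + (n-1)(15)]
9639 = n/2 × [72 + 15n - 15]
19278 = n × [57 + 15n]
15n² + (57)n - 19278 = 0
Discriminant: Δ = (57)² - 4(15)(-19278) = 3249 + 1156680 = 1159929
√Δ = 1077
n = [-(57) + √Δ] / (2·15) = (-57 + 1077) / 30 = 1020 / 30 = 34
(The negative root is discarded since n must be a positive integer.)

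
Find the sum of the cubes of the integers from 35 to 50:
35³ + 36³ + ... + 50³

Use ∑_{k=1}^{n} k³ = [n(n+1)/2]², then subtract the first 34 terms.
∑_{k=1}^{50} k³ = [50×51/2]² = 1275² = 1625625
∑_{k=1}^{34} k³ = [34×35/2]² = 595² = 354025
∑_{k=35}^{50} k³ = 1625625 - 354025 = 1271600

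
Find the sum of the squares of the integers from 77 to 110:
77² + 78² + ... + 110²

Use ∑_{k=1}^{n} k² = n(n+1)(2n+1)/6, then subtract the first 76 terms.
∑_{k=1}^{110} k² = 110×111×221/6 = 449735
∑_{k=1}^{76} k² = 76×77×153/6 = 149226
∑_{k=77}^{110} k² = 449735 - 149226 = 300509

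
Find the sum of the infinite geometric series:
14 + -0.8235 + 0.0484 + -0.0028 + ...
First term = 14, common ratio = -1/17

For |r| < 1, S = a / (1 - r)
S = 14 / (1 - (-1/17))
S = 14 / (18/17)
S = 119/9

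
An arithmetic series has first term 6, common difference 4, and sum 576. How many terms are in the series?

Using S = n/2 × [2a + (n-1)d]
576 = n/2 × [2(6) + (n-1)(4)]
576 = n/2 × [12 + 4n - 4]
1152 = n × [8 + 4n]
4n² + (8)n - 1152 = 0
Discriminant: Δ = (8)² - 4(4)(-1152) = 64 + 18432 = 18496
√Δ = 136
n = [-(8) + √Δ] / (2·4) = (-8 + 136) / 8 = 128 / 8 = 16
(The negative root is discarded since n must be a positive integer.)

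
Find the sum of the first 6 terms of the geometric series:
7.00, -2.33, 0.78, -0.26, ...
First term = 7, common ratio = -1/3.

Sₙ = a(1 - rⁿ) / (1 - r)
S_6 = 7(1 - (-1/3)^6) / (1 - (-1/3))
S_6 = 7(1 - (1/729)) / (4/3)
S_6 = 1274/243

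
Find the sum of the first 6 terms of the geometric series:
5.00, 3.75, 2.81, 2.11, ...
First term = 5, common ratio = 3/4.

Sₙ = a(1 - rⁿ) / (1 - r)
S_6 = 5(1 - (3/4)^6) / (1 - (3/4))
S_6 = 5(1 - (729/4096)) / (1/4)
S_6 = 16835/1024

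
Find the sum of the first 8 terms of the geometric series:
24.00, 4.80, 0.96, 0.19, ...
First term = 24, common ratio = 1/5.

Sₙ = a(1 - rⁿ) / (1 - r)
S_8 = 24(1 - (1/5)^8) / (1 - (1/5))
S_8 = 24(1 - (1/390625)) / (4/5)
S_8 = 2343744/78125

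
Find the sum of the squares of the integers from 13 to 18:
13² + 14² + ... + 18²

Use ∑_{k=1}^{n} k² = n(n+1)(2n+1)/6, then subtract the first 12 terms.
∑_{k=1}^{18} k² = 18×19×37/6 = 2109
∑_{k=1}^{12} k² = 12×13×25/6 = 650
∑_{k=13}^{18} k² = 2109 - 650 = 1459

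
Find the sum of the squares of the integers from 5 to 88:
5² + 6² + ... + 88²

Use ∑_{k=1}^{n} k² = n(n+1)(2n+1)/6, then subtract the first 4 terms.
∑_{k=1}^{88} k² = 88×89×177/6 = 231044
∑_{k=1}^{4} k² = 4×5×9/6 = 30
∑_{k=5}^{88} k² = 231044 - 30 = 231014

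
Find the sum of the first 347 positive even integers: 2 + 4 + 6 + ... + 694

Sum of first n even numbers = n(n+1)
= 347×348
= 120756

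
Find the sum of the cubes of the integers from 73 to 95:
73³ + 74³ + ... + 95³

Use ∑_{k=1}^{n} k³ = [n(n+1)/2]², then subtract the first 72 terms.
∑_{k=1}^{95} k³ = [95×96/2]² = 4560² = 20793600
∑_{k=1}^{72} k³ = [72×73/2]² = 2628² = 6906384
∑_{k=73}^{95} k³ = 20793600 - 6906384 = 13887216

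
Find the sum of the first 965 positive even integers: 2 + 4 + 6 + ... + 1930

Sum of first n even numbers = n(n+1)
= 965×966
= 932190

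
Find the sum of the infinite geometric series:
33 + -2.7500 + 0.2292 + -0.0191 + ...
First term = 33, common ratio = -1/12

For |r| < 1, S = a / (1 - r)
S = 33 / (1 - (-1/12))
S = 33 / (13/12)
S = 396/13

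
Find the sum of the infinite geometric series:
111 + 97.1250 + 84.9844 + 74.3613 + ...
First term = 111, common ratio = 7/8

For |r| < 1, S = a / (1 - r)
S = 111 / (1 - (7/8))
S = 111 / (1/8)
S = 888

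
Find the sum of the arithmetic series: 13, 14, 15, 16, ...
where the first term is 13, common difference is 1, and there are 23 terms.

Sₙ = n/2 × (first + last)
Last term = a + (n-1)d = 13 + (23-1)×1 = 35
S_23 = 23/2 × (13 + 35)
S_23 = 23/2 × 48 = 552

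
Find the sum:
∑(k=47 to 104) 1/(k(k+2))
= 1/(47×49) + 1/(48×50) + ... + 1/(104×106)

Partial fractions: 1/(k(k+2)) = (1/2)[1/k - 1/(k+2)]
Telescoping leaves the first two and last two terms:
= (1/2)[1/47 + 1/48 - 1/105 - 1/106]
= 96889/8369760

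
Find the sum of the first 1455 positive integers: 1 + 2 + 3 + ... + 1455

Formula: ∑k = n(n+1)/2
= 1455×1456/2
= 2118480/2
= 1059240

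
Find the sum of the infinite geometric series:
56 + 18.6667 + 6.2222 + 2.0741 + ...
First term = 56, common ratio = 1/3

For |r| < 1, S = a / (1 - r)
S = 56 / (1 - (1/3))
S = 56 / (2/3)
S = 84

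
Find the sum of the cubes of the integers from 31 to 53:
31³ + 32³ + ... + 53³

Use ∑_{k=1}^{n} k³ = [n(n+1)/2]², then subtract the first 30 terms.
∑_{k=1}^{53} k³ = [53×54/2]² = 1431² = 2047761
∑_{k=1}^{30} k³ = [30×31/2]² = 465² = 216225
∑_{k=31}^{53} k³ = 2047761 - 216225 = 1831536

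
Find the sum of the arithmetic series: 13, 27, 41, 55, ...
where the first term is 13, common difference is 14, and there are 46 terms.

Sₙ = n/2 × (first + last)
Last term = a + (n-1)d = 13 + (46-1)×14 = 643
S_46 = 46/2 × (13 + 643)
S_46 = 46/2 × 656 = 15088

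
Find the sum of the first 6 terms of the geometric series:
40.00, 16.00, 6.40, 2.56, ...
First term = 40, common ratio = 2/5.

Sₙ = a(1 - rⁿ) / (1 - r)
S_6 = 40(1 - (2/5)^6) / (1 - (2/5))
S_6 = 40(1 - (64/15625)) / (3/5)
S_6 = 41496/625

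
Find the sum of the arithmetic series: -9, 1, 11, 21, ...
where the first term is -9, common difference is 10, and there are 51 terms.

Sₙ = n/2 × (first + last)
Last term = a + (n-1)d = -9 + (51-1)×10 = 491
S_51 = 51/2 × (-9 + 491)
S_51 = 51/2 × 482 = 12291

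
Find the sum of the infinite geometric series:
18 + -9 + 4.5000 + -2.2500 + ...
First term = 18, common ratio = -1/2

For |r| < 1, S = a / (1 - r)
S = 18 / (1 - (-1/2))
S = 18 / (3/2)
S = 12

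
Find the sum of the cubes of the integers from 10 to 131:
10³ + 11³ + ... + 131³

Use ∑_{k=1}^{n} k³ = [n(n+1)/2]², then subtract the first 9 terms.
∑_{k=1}^{131} k³ = [131×132/2]² = 8646² = 74753316
∑_{k=1}^{9} k³ = [9×10/2]² = 45² = 2025
∑_{k=10}^{131} k³ = 74753316 - 2025 = 74751291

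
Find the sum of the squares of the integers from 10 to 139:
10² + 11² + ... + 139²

Use ∑_{k=1}^{n} k² = n(n+1)(2n+1)/6, then subtract the first 9 terms.
∑_{k=1}^{139} k² = 139×140×279/6 = 904890
∑_{k=1}^{9} k² = 9×10×19/6 = 285
∑_{k=10}^{139} k² = 904890 - 285 = 904605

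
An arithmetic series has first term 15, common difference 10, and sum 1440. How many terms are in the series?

Using S = n/2 × [2a + (n-1)d]
1440 = n/2 × [2(15) + (n-1)(10)]
1440 = n/2 × [30 + 10n - 10]
2880 = n × [20 + 10n]
10n² + (20)n - 2880 = 0
Discriminant: Δ = (20)² - 4(10)(-2880) = 400 + 115200 = 115600
√Δ = 340
n = [-(20) + √Δ] / (2·10) = (-20 + 340) / 20 = 320 / 20 = 16
(The negative root is discarded since n must be a positive integer.)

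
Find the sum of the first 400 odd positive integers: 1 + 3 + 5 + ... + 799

Sum of first n odd numbers = n²
= 400²
= 160000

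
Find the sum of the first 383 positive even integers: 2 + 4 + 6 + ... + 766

Sum of first n even numbers = n(n+1)
= 383×384
= 147072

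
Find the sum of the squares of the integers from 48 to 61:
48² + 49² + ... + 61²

Use ∑_{k=1}^{n} k² = n(n+1)(2n+1)/6, then subtract the first 47 terms.
∑_{k=1}^{61} k² = 61×62×123/6 = 77531
∑_{k=1}^{47} k² = 47×48×95/6 = 35720
∑_{k=48}^{61} k² = 77531 - 35720 = 41811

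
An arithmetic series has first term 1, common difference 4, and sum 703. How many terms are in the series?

Using S = n/2 × [2a + (n-1)d]
703 = n/2 × [2(1) + (n-1)(4)]
703 = n/2 × [2 + 4n - 4]
1406 = n × [-2 + 4n]
4n² + (-2)n - 1406 = 0
Discriminant: Δ = (-2)² - 4(4)(-1406) = 4 + 22496 = 22500
√Δ = 150
n = [-(-2) + √Δ] / (2·4) = (2 + 150) / 8 = 152 / 8 = 19
(The negative root is discarded since n must be a positive integer.)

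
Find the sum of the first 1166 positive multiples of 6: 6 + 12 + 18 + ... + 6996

Factor out 6: = 6(1 + 2 + ... + 1166) = 6 × n(n+1)/2
= 6 × 1166×1167/2
= 6 × 680361
= 4082166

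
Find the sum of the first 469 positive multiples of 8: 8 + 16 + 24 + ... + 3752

Factor out 8: = 8(1 + 2 + ... + 469) = 8 × n(n+1)/2
= 8 × 469×470/2
= 8 × 110215
= 881720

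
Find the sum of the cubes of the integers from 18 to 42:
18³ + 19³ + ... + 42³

Use ∑_{k=1}^{n} k³ = [n(n+1)/2]², then subtract the first 17 terms.
∑_{k=1}^{42} k³ = [42×43/2]² = 903² = 815409
∑_{k=1}^{17} k³ = [17×18/2]² = 153² = 23409
∑_{k=18}^{42} k³ = 815409 - 23409 = 792000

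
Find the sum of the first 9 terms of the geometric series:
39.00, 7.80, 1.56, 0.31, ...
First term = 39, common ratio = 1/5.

Sₙ = a(1 - rⁿ) / (1 - r)
S_9 = 39(1 - (1/5)^9) / (1 - (1/5))
S_9 = 39(1 - (1/1953125)) / (4/5)
S_9 = 19042959/390625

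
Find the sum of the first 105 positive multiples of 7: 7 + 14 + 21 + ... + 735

Factor out 7: = 7(1 + 2 + ... + 105) = 7 × n(n+1)/2
= 7 × 105×106/2
= 7 × 5565
= 38955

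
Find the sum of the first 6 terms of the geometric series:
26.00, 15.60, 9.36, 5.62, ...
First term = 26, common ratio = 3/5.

Sₙ = a(1 - rⁿ) / (1 - r)
S_6 = 26(1 - (3/5)^6) / (1 - (3/5))
S_6 = 26(1 - (729/15625)) / (2/5)
S_6 = 193648/3125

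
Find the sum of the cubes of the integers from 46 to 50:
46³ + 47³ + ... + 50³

Use ∑_{k=1}^{n} k³ = [n(n+1)/2]², then subtract the first 45 terms.
∑_{k=1}^{50} k³ = [50×51/2]² = 1275² = 1625625
∑_{k=1}^{45} k³ = [45×46/2]² = 1035² = 1071225
∑_{k=46}^{50} k³ = 1625625 - 1071225 = 554400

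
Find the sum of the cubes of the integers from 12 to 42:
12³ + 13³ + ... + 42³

Use ∑_{k=1}^{n} k³ = [n(n+1)/2]², then subtract the first 11 terms.
∑_{k=1}^{42} k³ = [42×43/2]² = 903² = 815409
∑_{k=1}^{11} k³ = [11×12/2]² = 66² = 4356
∑_{k=12}^{42} k³ = 815409 - 4356 = 811053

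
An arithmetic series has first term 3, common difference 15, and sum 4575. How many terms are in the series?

Using S = n/2 × [2a + (n-1)d]
4575 = n/2 × [2(3) + (n-1)(15)]
4575 = n/2 × [6 + 15n - 15]
9150 = n × [-9 + 15n]
15n² + (-9)n - 9150 = 0
Discriminant: Δ = (-9)² - 4(15)(-9150) = 81 + 549000 = 549081
√Δ = 741
n = [-(-9) + √Δ] / (2·15) = (9 + 741) / 30 = 750 / 30 = 25
(The negative root is discarded since n must be a positive integer.)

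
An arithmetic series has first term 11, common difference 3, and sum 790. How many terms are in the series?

Using S = n/2 × [2a + (n-1)d]
790 = n/2 × [2(11) + (n-1)(3)]
790 = n/2 × [22 + 3n - 3]
1580 = n × [19 + 3n]
3n² + (19)n - 1580 = 0
Discriminant: Δ = (19)² - 4(3)(-1580) = 361 + 18960 = 19321
√Δ = 139
n = [-(19) + √Δ] / (2·3) = (-19 + 139) / 6 = 120 / 6 = 20
(The negative root is discarded since n must be a positive integer.)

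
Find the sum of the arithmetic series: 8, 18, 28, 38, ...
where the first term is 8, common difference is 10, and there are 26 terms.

Sₙ = n/2 × (first + last)
Last term = a + (n-1)d = 8 + (26-1)×10 = 258
S_26 = 26/2 × (8 + 258)
S_26 = 26/2 × 266 = 3458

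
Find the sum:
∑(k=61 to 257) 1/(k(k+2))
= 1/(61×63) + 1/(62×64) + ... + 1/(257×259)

Partial fractions: 1/(k(k+2)) = (1/2)[1/k - 1/(k+2)]
Telescoping leaves the first two and last two terms:
= (1/2)[1/61 + 1/62 - 1/258 - 1/259]
= 1565953/126360402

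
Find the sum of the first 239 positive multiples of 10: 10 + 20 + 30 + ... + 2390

Factor out 10: = 10(1 + 2 + ... + 239) = 10 × n(n+1)/2
= 10 × 239×240/2
= 10 × 28680
= 286800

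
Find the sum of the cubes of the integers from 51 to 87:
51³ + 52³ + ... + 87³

Use ∑_{k=1}^{n} k³ = [n(n+1)/2]², then subtract the first 50 terms.
∑_{k=1}^{87} k³ = [87×88/2]² = 3828² = 14653584
∑_{k=1}^{50} k³ = [50×51/2]² = 1275² = 1625625
∑_{k=51}^{87} k³ = 14653584 - 1625625 = 13027959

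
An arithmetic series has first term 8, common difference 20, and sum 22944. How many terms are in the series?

Using S = n/2 × [2a + (n-1)d]
22944 = n/2 × [2(8) + (n-1)(20)]
22944 = n/2 × [16 + 20n - 20]
45888 = n × [-4 + 20n]
20n² + (-4)n - 45888 = 0
Discriminant: Δ = (-4)² - 4(20)(-45888) = 16 + 3671040 = 3671056
√Δ = 1916
n = [-(-4) + √Δ] / (2·20) = (4 + 1916) / 40 = 1920 / 40 = 48
(The negative root is discarded since n must be a positive integer.)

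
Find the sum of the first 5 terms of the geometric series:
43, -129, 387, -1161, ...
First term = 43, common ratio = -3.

Sₙ = a(1 - rⁿ) / (1 - r)
S_5 = 43(1 - (-3)^5) / (1 - (-3))
S_5 = 43(1 - (-243)) / (4)
S_5 = 2623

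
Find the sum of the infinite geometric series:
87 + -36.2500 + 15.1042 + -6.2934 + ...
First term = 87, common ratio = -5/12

For |r| < 1, S = a / (1 - r)
S = 87 / (1 - (-5/12))
S = 87 / (17/12)
S = 1044/17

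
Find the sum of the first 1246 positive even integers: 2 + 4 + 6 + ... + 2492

Sum of first n even numbers = n(n+1)
= 1246×1247
= 1553762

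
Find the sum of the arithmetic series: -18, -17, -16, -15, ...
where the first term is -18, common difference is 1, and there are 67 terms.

Sₙ = n/2 × (first + last)
Last term = a + (n-1)d = -18 + (67-1)×1 = 48
S_67 = 67/2 × (-18 + 48)
S_67 = 67/2 × 30 = 1005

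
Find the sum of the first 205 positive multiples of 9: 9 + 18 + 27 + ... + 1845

Factor out 9: = 9(1 + 2 + ... + 205) = 9 × n(n+1)/2
= 9 × 205×206/2
= 9 × 21115
= 190035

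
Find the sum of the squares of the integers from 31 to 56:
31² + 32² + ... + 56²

Use ∑_{k=1}^{n} k² = n(n+1)(2n+1)/6, then subtract the first 30 terms.
∑_{k=1}^{56} k² = 56×57×113/6 = 60116
∑_{k=1}^{30} k² = 30×31×61/6 = 9455
∑_{k=31}^{56} k² = 60116 - 9455 = 50661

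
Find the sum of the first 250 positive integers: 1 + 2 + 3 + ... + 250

Formula: ∑k = n(n+1)/2
= 250×251/2
= 62750/2
= 31375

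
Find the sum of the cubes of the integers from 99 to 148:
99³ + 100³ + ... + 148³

Use ∑_{k=1}^{n} k³ = [n(n+1)/2]², then subtract the first 98 terms.
∑_{k=1}^{148} k³ = [148×149/2]² = 11026² = 121572676
∑_{k=1}^{98} k³ = [98×99/2]² = 4851² = 23532201
∑_{k=99}^{148} k³ = 121572676 - 23532201 = 98040475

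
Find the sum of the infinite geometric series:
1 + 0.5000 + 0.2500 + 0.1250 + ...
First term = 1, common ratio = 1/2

For |r| < 1, S = a / (1 - r)
S = 1 / (1 - (1/2))
S = 1 / (1/2)
S = 2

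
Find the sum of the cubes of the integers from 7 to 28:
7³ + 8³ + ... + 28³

Use ∑_{k=1}^{n} k³ = [n(n+1)/2]², then subtract the first 6 terms.
∑_{k=1}^{28} k³ = [28×29/2]² = 406² = 164836
∑_{k=1}^{6} k³ = [6×7/2]² = 21² = 441
∑_{k=7}^{28} k³ = 164836 - 441 = 164395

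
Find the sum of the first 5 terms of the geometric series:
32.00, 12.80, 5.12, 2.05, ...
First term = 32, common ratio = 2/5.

Sₙ = a(1 - rⁿ) / (1 - r)
S_5 = 32(1 - (2/5)^5) / (1 - (2/5))
S_5 = 32(1 - (32/3125)) / (3/5)
S_5 = 32992/625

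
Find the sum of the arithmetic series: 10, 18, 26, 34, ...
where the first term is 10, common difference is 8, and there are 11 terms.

Sₙ = n/2 × (first + last)
Last term = a + (n-1)d = 10 + (11-1)×8 = 90
S_11 = 11/2 × (10 + 90)
S_11 = 11/2 × 100 = 550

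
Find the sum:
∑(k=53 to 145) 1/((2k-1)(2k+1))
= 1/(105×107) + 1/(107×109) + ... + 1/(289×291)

Partial fractions: 1/((2k-1)(2k+1)) = (1/2)[1/(2k-1) - 1/(2k+1)]
The series telescopes:
= (1/2)[1/105 - 1/291]
= 31/10185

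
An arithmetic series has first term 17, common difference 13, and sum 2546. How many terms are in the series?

Using S = n/2 × [2a + (n-1)d]
2546 = n/2 × [2(17) + (n-1)(13)]
2546 = n/2 × [34 + 13n - 13]
5092 = n × [21 + 13n]
13n² + (21)n - 5092 = 0
Discriminant: Δ = (21)² - 4(13)(-5092) = 441 + 264784 = 265225
√Δ = 515
n = [-(21) + √Δ] / (2·13) = (-21 + 515) / 26 = 494 / 26 = 19
(The negative root is discarded since n must be a positive integer.)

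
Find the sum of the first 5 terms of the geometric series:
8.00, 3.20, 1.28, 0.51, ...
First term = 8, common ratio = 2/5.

Sₙ = a(1 - rⁿ) / (1 - r)
S_5 = 8(1 - (2/5)^5) / (1 - (2/5))
S_5 = 8(1 - (32/3125)) / (3/5)
S_5 = 8248/625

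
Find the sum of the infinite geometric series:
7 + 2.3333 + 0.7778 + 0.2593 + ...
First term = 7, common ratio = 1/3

For |r| < 1, S = a / (1 - r)
S = 7 / (1 - (1/3))
S = 7 / (2/3)
S = 21/2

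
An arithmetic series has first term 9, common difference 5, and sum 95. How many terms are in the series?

Using S = n/2 × [2a + (n-1)d]
95 = n/2 × [2(9) + (n-1)(5)]
95 = n/2 × [18 + 5n - 5]
190 = n × [13 + 5n]
5n² + (13)n - 190 = 0
Discriminant: Δ = (13)² - 4(5)(-190) = 169 + 3800 = 3969
√Δ = 63
n = [-(13) + √Δ] / (2·5) = (-13 + 63) / 10 = 50 / 10 = 5
(The negative root is discarded since n must be a positive integer.)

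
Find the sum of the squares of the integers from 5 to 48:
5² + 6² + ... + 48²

Use ∑_{k=1}^{n} k² = n(n+1)(2n+1)/6, then subtract the first 4 terms.
∑_{k=1}^{48} k² = 48×49×97/6 = 38024
∑_{k=1}^{4} k² = 4×5×9/6 = 30
∑_{k=5}^{48} k² = 38024 - 30 = 37994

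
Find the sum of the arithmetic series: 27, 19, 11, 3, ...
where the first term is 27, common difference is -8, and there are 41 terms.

Sₙ = n/2 × (first + last)
Last term = a + (n-1)d = 27 + (41-1)×(-8) = -293
S_41 = 41/2 × (27 + (-293))
S_41 = 41/2 × (-266) = -5453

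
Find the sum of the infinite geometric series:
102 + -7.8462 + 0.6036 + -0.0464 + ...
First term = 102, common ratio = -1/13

For |r| < 1, S = a / (1 - r)
S = 102 / (1 - (-1/13))
S = 102 / (14/13)
S = 663/7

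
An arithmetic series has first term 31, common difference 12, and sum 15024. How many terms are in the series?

Using S = n/2 × [2a + (n-1)d]
15024 = n/2 × [2(31) + (n-1)(12)]
15024 = n/2 × [62 + 12n - 12]
30048 = n × [50 + 12n]
12n² + (50)n - 30048 = 0
Discriminant: Δ = (50)² - 4(12)(-30048) = 2500 + 1442304 = 1444804
√Δ = 1202
n = [-(50) + √Δ] / (2·12) = (-50 + 1202) / 24 = 1152 / 24 = 48
(The negative root is discarded since n must be a positive integer.)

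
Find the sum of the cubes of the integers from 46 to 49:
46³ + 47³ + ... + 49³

Use ∑_{k=1}^{n} k³ = [n(n+1)/2]², then subtract the first 45 terms.
∑_{k=1}^{49} k³ = [49×50/2]² = 1225² = 1500625
∑_{k=1}^{45} k³ = [45×46/2]² = 1035² = 1071225
∑_{k=46}^{49} k³ = 1500625 - 1071225 = 429400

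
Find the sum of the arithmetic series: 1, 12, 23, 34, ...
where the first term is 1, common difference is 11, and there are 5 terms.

Sₙ = n/2 × (first + last)
Last term = a + (n-1)d = 1 + (5-1)×11 = 45
S_5 = 5/2 × (1 + 45)
S_5 = 5/2 × 46 = 115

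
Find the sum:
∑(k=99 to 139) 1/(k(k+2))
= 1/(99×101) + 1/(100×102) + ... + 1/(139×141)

Partial fractions: 1/(k(k+2)) = (1/2)[1/k - 1/(k+2)]
Telescoping leaves the first two and last two terms:
= (1/2)[1/99 + 1/100 - 1/140 - 1/141]
= 9553/3257100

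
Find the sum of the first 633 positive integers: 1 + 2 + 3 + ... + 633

Formula: ∑k = n(n+1)/2
= 633×634/2
= 401322/2
= 200661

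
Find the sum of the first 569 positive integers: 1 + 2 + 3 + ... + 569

Formula: ∑k = n(n+1)/2
= 569×570/2
= 324330/2
= 162165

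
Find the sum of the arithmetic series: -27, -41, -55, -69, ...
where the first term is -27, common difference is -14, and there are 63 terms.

Sₙ = n/2 × (first + last)
Last term = a + (n-1)d = -27 + (63-1)×(-14) = -895
S_63 = 63/2 × (-27 + (-895))
S_63 = 63/2 × (-922) = -29043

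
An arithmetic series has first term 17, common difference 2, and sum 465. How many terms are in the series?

Using S = n/2 × [2a + (n-1)d]
465 = n/2 × [2(17) + (n-1)(2)]
465 = n/2 × [34 + 2n - 2]
930 = n × [32 + 2n]
2n² + (32)n - 930 = 0
Discriminant: Δ = (32)² - 4(2)(-930) = 1024 + 7440 = 8464
√Δ = 92
n = [-(32) + √Δ] / (2·2) = (-32 + 92) / 4 = 60 / 4 = 15
(The negative root is discarded since n must be a positive integer.)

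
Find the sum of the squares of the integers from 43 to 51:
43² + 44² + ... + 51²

Use ∑_{k=1}^{n} k² = n(n+1)(2n+1)/6, then subtract the first 42 terms.
∑_{k=1}^{51} k² = 51×52×103/6 = 45526
∑_{k=1}^{42} k² = 42×43×85/6 = 25585
∑_{k=43}^{51} k² = 45526 - 25585 = 19941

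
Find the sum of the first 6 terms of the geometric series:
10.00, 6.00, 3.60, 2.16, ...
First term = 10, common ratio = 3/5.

Sₙ = a(1 - rⁿ) / (1 - r)
S_6 = 10(1 - (3/5)^6) / (1 - (3/5))
S_6 = 10(1 - (729/15625)) / (2/5)
S_6 = 14896/625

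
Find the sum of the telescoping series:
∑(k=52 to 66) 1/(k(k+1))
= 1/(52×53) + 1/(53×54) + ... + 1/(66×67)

Partial fractions: 1/(k(k+1)) = 1/k - 1/(k+1)
The series telescopes:
= (1/52 - 1/53) + (1/53 - 1/54) + ... + (1/66 - 1/67)
= 1/52 - 1/67
= 15/3484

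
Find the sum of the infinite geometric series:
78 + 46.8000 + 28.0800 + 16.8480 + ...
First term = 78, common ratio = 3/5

For |r| < 1, S = a / (1 - r)
S = 78 / (1 - (3/5))
S = 78 / (2/5)
S = 195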